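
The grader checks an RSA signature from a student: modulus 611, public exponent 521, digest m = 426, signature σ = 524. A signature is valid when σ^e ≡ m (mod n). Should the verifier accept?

σ^2 ≡ 524^2 = 274576 ≡ 237
σ^4 ≡ 237^2 = 56169 ≡ 568
σ^8 ≡ 568^2 = 322624 ≡ 16
σ^16 ≡ 16^2 = 256
σ^32 ≡ 256^2 = 65536 ≡ 159
σ^64 ≡ 159^2 = 25281 ≡ 230
σ^128 ≡ 230^2 = 52900 ≡ 354
σ^256 ≡ 354^2 = 125316 ≡ 61
σ^512 ≡ 61^2 = 3721 ≡ 55
521 = 512 + 8 + 1, so σ^521 ≡ 55·16·524 ≡ 426 (mod 611)
σ^521 mod 611 = 426 matches m.

accept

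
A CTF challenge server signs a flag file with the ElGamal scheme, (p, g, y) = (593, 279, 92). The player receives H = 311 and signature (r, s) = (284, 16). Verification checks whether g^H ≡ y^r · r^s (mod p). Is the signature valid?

invalid

Left side g^H mod p:
279^2 = 77841 ≡ 158
279^4 ≡ 158^2 = 24964 ≡ 58
279^8 ≡ 58^2 = 3364 ≡ 399
279^16 ≡ 399^2 = 159201 ≡ 277
279^32 ≡ 277^2 = 76729 ≡ 232
279^64 ≡ 232^2 = 53824 ≡ 454
279^128 ≡ 454^2 = 206116 ≡ 345
279^256 ≡ 345^2 = 119025 ≡ 425
311 = 256 + 32 + 16 + 4 + 2 + 1, so 279^311 ≡ 425·232·277·58·158·279 ≡ 35 (mod 593)
Right side y^r · r^s mod p:
92^2 = 8464 ≡ 162
92^4 ≡ 162^2 = 26244 ≡ 152
92^8 ≡ 152^2 = 23104 ≡ 570
92^16 ≡ 570^2 = 324900 ≡ 529
92^32 ≡ 529^2 = 279841 ≡ 538
92^64 ≡ 538^2 = 289444 ≡ 60
92^128 ≡ 60^2 = 3600 ≡ 42
92^256 ≡ 42^2 = 1764 ≡ 578
284 = 256 + 16 + 8 + 4, so 92^284 ≡ 578·529·570·152 ≡ 220 (mod 593)
284^2 = 80656 ≡ 8
284^4 ≡ 8^2 = 64
284^8 ≡ 64^2 = 4096 ≡ 538
284^16 ≡ 538^2 = 289444 ≡ 60
220·60 = 13200 ≡ 154 (mod 593)
35 ≠ 154, so verification fails.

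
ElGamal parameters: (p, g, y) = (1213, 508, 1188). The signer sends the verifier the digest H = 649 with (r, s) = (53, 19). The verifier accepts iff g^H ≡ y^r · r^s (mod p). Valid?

no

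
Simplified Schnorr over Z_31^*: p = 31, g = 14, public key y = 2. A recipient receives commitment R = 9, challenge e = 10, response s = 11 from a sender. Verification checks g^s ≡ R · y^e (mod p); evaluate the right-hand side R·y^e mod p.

9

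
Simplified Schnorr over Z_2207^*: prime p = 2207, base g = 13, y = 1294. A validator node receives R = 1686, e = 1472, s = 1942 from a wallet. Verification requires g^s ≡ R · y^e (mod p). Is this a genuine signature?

forged

g^s mod p:
13^2 = 169
13^4 ≡ 169^2 = 28561 ≡ 2077
13^8 ≡ 2077^2 = 4313929 ≡ 1451
13^16 ≡ 1451^2 = 2105401 ≡ 2130
13^32 ≡ 2130^2 = 4536900 ≡ 1515
13^64 ≡ 1515^2 = 2295225 ≡ 2152
13^128 ≡ 2152^2 = 4631104 ≡ 818
13^256 ≡ 818^2 = 669124 ≡ 403
13^512 ≡ 403^2 = 162409 ≡ 1298
13^1024 ≡ 1298^2 = 1684804 ≡ 863
1942 = 1024 + 512 + 256 + 128 + 16 + 4 + 2, so 13^1942 ≡ 863·1298·403·818·2130·2077·169 ≡ 238 (mod 2207)
R · y^e mod p:
1294^2 = 1674436 ≡ 1530
1294^4 ≡ 1530^2 = 2340900 ≡ 1480
1294^8 ≡ 1480^2 = 2190400 ≡ 1056
1294^16 ≡ 1056^2 = 1115136 ≡ 601
1294^32 ≡ 601^2 = 361201 ≡ 1460
1294^64 ≡ 1460^2 = 2131600 ≡ 1845
1294^128 ≡ 1845^2 = 3404025 ≡ 831
1294^256 ≡ 831^2 = 690561 ≡ 1977
1294^512 ≡ 1977^2 = 3908529 ≡ 2139
1294^1024 ≡ 2139^2 = 4575321 ≡ 210
1472 = 1024 + 256 + 128 + 64, so 1294^1472 ≡ 210·1977·831·1845 ≡ 1966 (mod 2207)
1686·1966 = 3314676 ≡ 1969 (mod 2207)
238 ≠ 1969; the check fails.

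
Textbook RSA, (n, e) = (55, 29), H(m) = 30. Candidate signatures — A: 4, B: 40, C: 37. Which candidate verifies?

B

Candidate A: Squares mod 55: 4^1≡4, 4^2≡16, 4^4≡36, 4^8≡31, 4^16≡26; 29 = 16 + 8 + 4 + 1, so 4^29 ≡ 26·31·36·4 ≡ 14 (mod 55)
Candidate B: Squares mod 55: 40^1≡40, 40^2≡5, 40^4≡25, 40^8≡20, 40^16≡15; 29 = 16 + 8 + 4 + 1, so 40^29 ≡ 15·20·25·40 ≡ 30 (mod 55)
  → matches H(m) = 30
Candidate C: Squares mod 55: 37^1≡37, 37^2≡49, 37^4≡36, 37^8≡31, 37^16≡26; 29 = 16 + 8 + 4 + 1, so 37^29 ≡ 26·31·36·37 ≡ 47 (mod 55)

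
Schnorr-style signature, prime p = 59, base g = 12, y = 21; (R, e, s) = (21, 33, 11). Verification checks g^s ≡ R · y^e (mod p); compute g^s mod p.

3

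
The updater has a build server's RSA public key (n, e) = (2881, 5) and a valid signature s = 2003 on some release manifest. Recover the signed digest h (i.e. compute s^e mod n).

s^2 ≡ 2003^2 = 4012009 ≡ 1657
s^4 ≡ 1657^2 = 2745649 ≡ 56
5 = 4 + 1, so s^5 ≡ 56·2003 ≡ 2690 (mod 2881)

2690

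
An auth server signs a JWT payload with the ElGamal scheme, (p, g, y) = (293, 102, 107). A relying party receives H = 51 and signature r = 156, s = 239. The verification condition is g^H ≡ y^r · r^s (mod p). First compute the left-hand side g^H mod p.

64

Squares mod 293: 102^1≡102, 102^2≡149, 102^4≡226, 102^8≡94, 102^16≡46, 102^32≡65
51 = 32 + 16 + 2 + 1, so 102^51 ≡ 65·46·149·102 ≡ 64 (mod 293)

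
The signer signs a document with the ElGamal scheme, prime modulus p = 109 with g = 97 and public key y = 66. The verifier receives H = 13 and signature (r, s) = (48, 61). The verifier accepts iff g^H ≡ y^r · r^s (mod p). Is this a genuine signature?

genuine

Left side g^H mod p:
97^2 = 9409 ≡ 35
97^4 ≡ 35^2 = 1225 ≡ 26
97^8 ≡ 26^2 = 676 ≡ 22
13 = 8 + 4 + 1, so 97^13 ≡ 22·26·97 ≡ 3 (mod 109)
Right side y^r · r^s mod p:
66^2 = 4356 ≡ 105
66^4 ≡ 105^2 = 11025 ≡ 16
66^8 ≡ 16^2 = 256 ≡ 38
66^16 ≡ 38^2 = 1444 ≡ 27
66^32 ≡ 27^2 = 729 ≡ 75
48 = 32 + 16, so 66^48 ≡ 75·27 ≡ 63 (mod 109)
48^2 = 2304 ≡ 15
48^4 ≡ 15^2 = 225 ≡ 7
48^8 ≡ 7^2 = 49
48^16 ≡ 49^2 = 2401 ≡ 3
48^32 ≡ 3^2 = 9
61 = 32 + 16 + 8 + 4 + 1, so 48^61 ≡ 9·3·49·7·48 ≡ 26 (mod 109)
63·26 = 1638 ≡ 3 (mod 109)
3 ≡ 3 (mod 109), so the signature is genuine.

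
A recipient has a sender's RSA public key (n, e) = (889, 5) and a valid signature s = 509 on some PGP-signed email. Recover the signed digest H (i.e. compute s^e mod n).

255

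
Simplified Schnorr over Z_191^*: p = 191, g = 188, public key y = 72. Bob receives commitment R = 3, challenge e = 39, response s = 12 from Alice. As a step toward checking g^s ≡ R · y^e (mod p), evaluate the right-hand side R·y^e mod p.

72^2 = 5184 ≡ 27
72^4 ≡ 27^2 = 729 ≡ 156
72^8 ≡ 156^2 = 24336 ≡ 79
72^16 ≡ 79^2 = 6241 ≡ 129
72^32 ≡ 129^2 = 16641 ≡ 24
39 = 32 + 4 + 2 + 1, so 72^39 ≡ 24·156·27·72 ≡ 90 (mod 191)
R · y^e ≡ 3·90 = 270 ≡ 79 (mod 191)

79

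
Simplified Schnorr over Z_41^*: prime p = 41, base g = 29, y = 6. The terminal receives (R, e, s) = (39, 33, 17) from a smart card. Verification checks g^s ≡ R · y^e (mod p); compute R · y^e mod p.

7

6^2 = 36
6^4 ≡ 36^2 = 1296 ≡ 25
6^8 ≡ 25^2 = 625 ≡ 10
6^16 ≡ 10^2 = 100 ≡ 18
6^32 ≡ 18^2 = 324 ≡ 37
33 = 32 + 1, so 6^33 ≡ 37·6 ≡ 17 (mod 41)
R · y^e ≡ 39·17 = 663 ≡ 7 (mod 41)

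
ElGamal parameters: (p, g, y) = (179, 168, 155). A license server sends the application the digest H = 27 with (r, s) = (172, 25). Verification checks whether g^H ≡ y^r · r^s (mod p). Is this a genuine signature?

genuine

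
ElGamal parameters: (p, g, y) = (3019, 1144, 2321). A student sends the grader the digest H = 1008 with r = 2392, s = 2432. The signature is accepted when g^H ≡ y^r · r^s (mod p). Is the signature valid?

Left side g^H mod p:
1144^2 = 1308736 ≡ 1509
1144^4 ≡ 1509^2 = 2277081 ≡ 755
1144^8 ≡ 755^2 = 570025 ≡ 2453
1144^16 ≡ 2453^2 = 6017209 ≡ 342
1144^32 ≡ 342^2 = 116964 ≡ 2242
1144^64 ≡ 2242^2 = 5026564 ≡ 2948
1144^128 ≡ 2948^2 = 8690704 ≡ 2022
1144^256 ≡ 2022^2 = 4088484 ≡ 758
1144^512 ≡ 758^2 = 574564 ≡ 954
1008 = 512 + 256 + 128 + 64 + 32 + 16, so 1144^1008 ≡ 954·758·2022·2948·2242·342 ≡ 1390 (mod 3019)
Right side y^r · r^s mod p:
2321^2 = 5387041 ≡ 1145
2321^4 ≡ 1145^2 = 1311025 ≡ 779
2321^8 ≡ 779^2 = 606841 ≡ 22
2321^16 ≡ 22^2 = 484
2321^32 ≡ 484^2 = 234256 ≡ 1793
2321^64 ≡ 1793^2 = 3214849 ≡ 2633
2321^128 ≡ 2633^2 = 6932689 ≡ 1065
2321^256 ≡ 1065^2 = 1134225 ≡ 2100
2321^512 ≡ 2100^2 = 4410000 ≡ 2260
2321^1024 ≡ 2260^2 = 5107600 ≡ 2471
2321^2048 ≡ 2471^2 = 6105841 ≡ 1423
2392 = 2048 + 256 + 64 + 16 + 8, so 2321^2392 ≡ 1423·2100·2633·484·22 ≡ 1124 (mod 3019)
2392^2 = 5721664 ≡ 659
2392^4 ≡ 659^2 = 434281 ≡ 2564
2392^8 ≡ 2564^2 = 6574096 ≡ 1733
2392^16 ≡ 1733^2 = 3003289 ≡ 2403
2392^32 ≡ 2403^2 = 5774409 ≡ 2081
2392^64 ≡ 2081^2 = 4330561 ≡ 1315
2392^128 ≡ 1315^2 = 1729225 ≡ 2357
2392^256 ≡ 2357^2 = 5555449 ≡ 489
2392^512 ≡ 489^2 = 239121 ≡ 620
2392^1024 ≡ 620^2 = 384400 ≡ 987
2392^2048 ≡ 987^2 = 974169 ≡ 2051
2432 = 2048 + 256 + 128, so 2392^2432 ≡ 2051·489·2357 ≡ 1919 (mod 3019)
1124·1919 = 2156956 ≡ 1390 (mod 3019)
1390 ≡ 1390 (mod 3019), so the signature is genuine.

valid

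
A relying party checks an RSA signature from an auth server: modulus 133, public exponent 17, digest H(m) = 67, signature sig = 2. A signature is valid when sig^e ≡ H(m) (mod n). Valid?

yes

sig^17 mod 133 = 67
Since 67 equals the digest 67, verification succeeds.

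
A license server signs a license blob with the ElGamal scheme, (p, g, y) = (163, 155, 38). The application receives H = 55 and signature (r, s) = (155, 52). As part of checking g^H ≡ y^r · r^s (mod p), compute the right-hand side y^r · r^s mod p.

155

38^2 = 1444 ≡ 140
38^4 ≡ 140^2 = 19600 ≡ 40
38^8 ≡ 40^2 = 1600 ≡ 133
38^16 ≡ 133^2 = 17689 ≡ 85
38^32 ≡ 85^2 = 7225 ≡ 53
38^64 ≡ 53^2 = 2809 ≡ 38
38^128 ≡ 38^2 = 1444 ≡ 140
155 = 128 + 16 + 8 + 2 + 1, so 38^155 ≡ 140·85·133·140·38 ≡ 140 (mod 163)
155^2 = 24025 ≡ 64
155^4 ≡ 64^2 = 4096 ≡ 21
155^8 ≡ 21^2 = 441 ≡ 115
155^16 ≡ 115^2 = 13225 ≡ 22
155^32 ≡ 22^2 = 484 ≡ 158
52 = 32 + 16 + 4, so 155^52 ≡ 158·22·21 ≡ 135 (mod 163)
y^r · r^s ≡ 140·135 = 18900 ≡ 155 (mod 163)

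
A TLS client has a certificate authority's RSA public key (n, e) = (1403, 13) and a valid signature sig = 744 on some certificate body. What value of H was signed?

1306

sig^2 ≡ 744^2 = 553536 ≡ 754
sig^4 ≡ 754^2 = 568516 ≡ 301
sig^8 ≡ 301^2 = 90601 ≡ 809
13 = 8 + 4 + 1, so sig^13 ≡ 809·301·744 ≡ 1306 (mod 1403)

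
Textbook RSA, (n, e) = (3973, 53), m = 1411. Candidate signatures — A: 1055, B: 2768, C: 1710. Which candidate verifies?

A

Candidate A: Squares mod 3973: 1055^1≡1055, 1055^2≡585, 1055^4≡547, 1055^8≡1234, 1055^16≡1097, 1055^32≡3563; 53 = 32 + 16 + 4 + 1, so 1055^53 ≡ 3563·1097·547·1055 ≡ 1411 (mod 3973)
  → matches m = 1411
Candidate B: Squares mod 3973: 2768^1≡2768, 2768^2≡1880, 2768^4≡2403, 2768^8≡1640, 2768^16≡3852, 2768^32≡2722; 53 = 32 + 16 + 4 + 1, so 2768^53 ≡ 2722·3852·2403·2768 ≡ 584 (mod 3973)
Candidate C: Squares mod 3973: 1710^1≡1710, 1710^2≡3945, 1710^4≡784, 1710^8≡2814, 1710^16≡407, 1710^32≡2756; 53 = 32 + 16 + 4 + 1, so 1710^53 ≡ 2756·407·784·1710 ≡ 2551 (mod 3973)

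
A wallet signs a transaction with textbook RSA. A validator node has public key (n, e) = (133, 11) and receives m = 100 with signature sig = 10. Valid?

no

sig^2 ≡ 10^2 = 100
sig^4 ≡ 100^2 = 10000 ≡ 25
sig^8 ≡ 25^2 = 625 ≡ 93
11 = 8 + 2 + 1, so sig^11 ≡ 93·100·10 ≡ 33 (mod 133)
The recovered value 33 does not match the digest 100.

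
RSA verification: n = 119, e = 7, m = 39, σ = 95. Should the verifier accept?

Squares mod 119: σ^1≡95, σ^2≡100, σ^4≡4
7 = 4 + 2 + 1, so σ^7 ≡ 4·100·95 ≡ 39 (mod 119)
Since 39 equals the digest 39, verification succeeds.

accept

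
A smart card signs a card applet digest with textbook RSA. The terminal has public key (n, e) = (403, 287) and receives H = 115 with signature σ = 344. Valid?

σ^287 mod 403 = 115
Since 115 equals the digest 115, verification succeeds.

yes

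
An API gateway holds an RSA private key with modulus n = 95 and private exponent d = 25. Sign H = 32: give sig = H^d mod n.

67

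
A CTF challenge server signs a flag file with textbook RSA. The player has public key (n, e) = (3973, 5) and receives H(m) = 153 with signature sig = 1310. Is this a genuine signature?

forged

sig^2 ≡ 1310^2 = 1716100 ≡ 3737
sig^4 ≡ 3737^2 = 13965169 ≡ 74
5 = 4 + 1, so sig^5 ≡ 74·1310 ≡ 1588 (mod 3973)
sig^5 mod 3973 = 1588, but H(m) = 153.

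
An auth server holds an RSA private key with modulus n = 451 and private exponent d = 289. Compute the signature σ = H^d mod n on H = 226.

244

Squares mod 451: H^1≡226, H^2≡113, H^4≡141, H^8≡37, H^16≡16, H^32≡256, H^64≡141, H^128≡37, H^256≡16
289 = 256 + 32 + 1, so H^289 ≡ 16·256·226 ≡ 244 (mod 451)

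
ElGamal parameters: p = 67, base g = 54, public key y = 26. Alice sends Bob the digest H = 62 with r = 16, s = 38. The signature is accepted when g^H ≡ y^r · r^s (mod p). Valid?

Left side g^H mod p:
Squares mod 67: 54^1≡54, 54^2≡35, 54^4≡19, 54^8≡26, 54^16≡6, 54^32≡36
62 = 32 + 16 + 8 + 4 + 2, so 54^62 ≡ 36·6·26·19·35 ≡ 60 (mod 67)
Right side y^r · r^s mod p:
Squares mod 67: 26^1≡26, 26^2≡6, 26^4≡36, 26^8≡23, 26^16≡60
26^16 ≡ 60 (mod 67)
Squares mod 67: 16^1≡16, 16^2≡55, 16^4≡10, 16^8≡33, 16^16≡17, 16^32≡21
38 = 32 + 4 + 2, so 16^38 ≡ 21·10·55 ≡ 26 (mod 67)
60·26 = 1560 ≡ 19 (mod 67)
60 ≠ 19, so verification fails.

no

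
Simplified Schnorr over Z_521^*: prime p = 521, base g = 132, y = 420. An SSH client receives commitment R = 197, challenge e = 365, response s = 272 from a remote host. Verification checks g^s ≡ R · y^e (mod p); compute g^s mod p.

422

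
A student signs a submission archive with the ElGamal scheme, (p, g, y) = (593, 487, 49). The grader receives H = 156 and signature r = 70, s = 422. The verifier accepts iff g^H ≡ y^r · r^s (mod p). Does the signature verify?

verifies

Left side g^H mod p:
487^156 mod 593 = 373
Right side y^r · r^s mod p:
49^70 mod 593 = 509
70^422 mod 593 = 285
509·285 = 145065 ≡ 373 (mod 593)
373 ≡ 373 (mod 593), so the signature is genuine.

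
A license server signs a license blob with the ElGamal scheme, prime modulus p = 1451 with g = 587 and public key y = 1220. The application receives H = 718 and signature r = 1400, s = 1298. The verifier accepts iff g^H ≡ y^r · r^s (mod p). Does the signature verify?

does not verify

Left side g^H mod p:
Squares mod 1451: 587^1≡587, 587^2≡682, 587^4≡804, 587^8≡721, 587^16≡383, 587^32≡138, 587^64≡181, 587^128≡839, 587^256≡186, 587^512≡1223
718 = 512 + 128 + 64 + 8 + 4 + 2, so 587^718 ≡ 1223·839·181·721·804·682 ≡ 192 (mod 1451)
Right side y^r · r^s mod p:
Squares mod 1451: 1220^1≡1220, 1220^2≡1125, 1220^4≡353, 1220^8≡1274, 1220^16≡858, 1220^32≡507, 1220^64≡222, 1220^128≡1401, 1220^256≡1049, 1220^512≡543, 1220^1024≡296
1400 = 1024 + 256 + 64 + 32 + 16 + 8, so 1220^1400 ≡ 296·1049·222·507·858·1274 ≡ 1358 (mod 1451)
Squares mod 1451: 1400^1≡1400, 1400^2≡1150, 1400^4≡639, 1400^8≡590, 1400^16≡1311, 1400^32≡737, 1400^64≡495, 1400^128≡1257, 1400^256≡1361, 1400^512≡845, 1400^1024≡133
1298 = 1024 + 256 + 16 + 2, so 1400^1298 ≡ 133·1361·1311·1150 ≡ 1134 (mod 1451)
1358·1134 = 1539972 ≡ 461 (mod 1451)
192 ≠ 461, so verification fails.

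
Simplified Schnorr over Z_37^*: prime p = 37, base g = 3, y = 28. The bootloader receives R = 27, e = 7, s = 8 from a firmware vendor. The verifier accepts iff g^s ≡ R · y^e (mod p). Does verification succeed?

g^s mod p:
3^2 = 9
3^4 ≡ 9^2 = 81 ≡ 7
3^8 ≡ 7^2 = 49 ≡ 12
R · y^e mod p:
28^2 = 784 ≡ 7
28^4 ≡ 7^2 = 49 ≡ 12
7 = 4 + 2 + 1, so 28^7 ≡ 12·7·28 ≡ 21 (mod 37)
27·21 = 567 ≡ 12 (mod 37)
12 ≡ 12 (mod 37); signature holds.

passes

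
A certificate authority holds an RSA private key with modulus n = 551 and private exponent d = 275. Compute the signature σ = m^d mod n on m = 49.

m^2 ≡ 49^2 = 2401 ≡ 197
m^4 ≡ 197^2 = 38809 ≡ 239
m^8 ≡ 239^2 = 57121 ≡ 368
m^16 ≡ 368^2 = 135424 ≡ 429
m^32 ≡ 429^2 = 184041 ≡ 7
m^64 ≡ 7^2 = 49
m^128 ≡ 49^2 = 2401 ≡ 197
m^256 ≡ 197^2 = 38809 ≡ 239
275 = 256 + 16 + 2 + 1, so m^275 ≡ 239·429·197·49 ≡ 197 (mod 551)

197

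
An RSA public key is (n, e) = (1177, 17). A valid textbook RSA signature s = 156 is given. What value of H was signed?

Squares mod 1177: s^1≡156, s^2≡796, s^4≡390, s^8≡267, s^16≡669
17 = 16 + 1, so s^17 ≡ 669·156 ≡ 788 (mod 1177)

788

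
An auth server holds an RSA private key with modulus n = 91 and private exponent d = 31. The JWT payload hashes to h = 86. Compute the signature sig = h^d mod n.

44

Squares mod 91: h^1≡86, h^2≡25, h^4≡79, h^8≡53, h^16≡79
31 = 16 + 8 + 4 + 2 + 1, so h^31 ≡ 79·53·79·25·86 ≡ 44 (mod 91)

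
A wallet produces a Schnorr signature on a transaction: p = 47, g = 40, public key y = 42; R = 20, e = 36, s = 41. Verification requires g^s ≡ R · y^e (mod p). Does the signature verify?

does not verify

g^s mod p:
40^2 = 1600 ≡ 2
40^4 ≡ 2^2 = 4
40^8 ≡ 4^2 = 16
40^16 ≡ 16^2 = 256 ≡ 21
40^32 ≡ 21^2 = 441 ≡ 18
41 = 32 + 8 + 1, so 40^41 ≡ 18·16·40 ≡ 5 (mod 47)
R · y^e mod p:
42^2 = 1764 ≡ 25
42^4 ≡ 25^2 = 625 ≡ 14
42^8 ≡ 14^2 = 196 ≡ 8
42^16 ≡ 8^2 = 64 ≡ 17
42^32 ≡ 17^2 = 289 ≡ 7
36 = 32 + 4, so 42^36 ≡ 7·14 ≡ 4 (mod 47)
20·4 = 80 ≡ 33 (mod 47)
5 ≠ 33; the check fails.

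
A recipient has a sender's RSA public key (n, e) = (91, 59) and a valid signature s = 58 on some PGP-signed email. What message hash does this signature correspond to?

s^2 ≡ 58^2 = 3364 ≡ 88
s^4 ≡ 88^2 = 7744 ≡ 9
s^8 ≡ 9^2 = 81
s^16 ≡ 81^2 = 6561 ≡ 9
s^32 ≡ 9^2 = 81
59 = 32 + 16 + 8 + 2 + 1, so s^59 ≡ 81·9·81·88·58 ≡ 11 (mod 91)

11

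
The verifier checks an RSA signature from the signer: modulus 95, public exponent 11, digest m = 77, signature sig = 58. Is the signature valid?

valid

sig^2 ≡ 58^2 = 3364 ≡ 39
sig^4 ≡ 39^2 = 1521 ≡ 1
sig^8 ≡ 1^2 = 1
11 = 8 + 2 + 1, so sig^11 ≡ 1·39·58 ≡ 77 (mod 95)
77 = m, so the signature checks out.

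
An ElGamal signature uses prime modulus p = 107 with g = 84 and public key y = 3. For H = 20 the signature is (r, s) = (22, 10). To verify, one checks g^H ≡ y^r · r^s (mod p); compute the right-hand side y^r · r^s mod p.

3^2 = 9
3^4 ≡ 9^2 = 81
3^8 ≡ 81^2 = 6561 ≡ 34
3^16 ≡ 34^2 = 1156 ≡ 86
22 = 16 + 4 + 2, so 3^22 ≡ 86·81·9 ≡ 99 (mod 107)
22^2 = 484 ≡ 56
22^4 ≡ 56^2 = 3136 ≡ 33
22^8 ≡ 33^2 = 1089 ≡ 19
10 = 8 + 2, so 22^10 ≡ 19·56 ≡ 101 (mod 107)
y^r · r^s ≡ 99·101 = 9999 ≡ 48 (mod 107)

48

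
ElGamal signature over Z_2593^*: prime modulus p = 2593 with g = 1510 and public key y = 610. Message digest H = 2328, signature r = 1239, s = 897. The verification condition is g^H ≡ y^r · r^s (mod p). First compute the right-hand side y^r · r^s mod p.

992

610^2 = 372100 ≡ 1301
610^4 ≡ 1301^2 = 1692601 ≡ 1965
610^8 ≡ 1965^2 = 3861225 ≡ 248
610^16 ≡ 248^2 = 61504 ≡ 1865
610^32 ≡ 1865^2 = 3478225 ≡ 1012
610^64 ≡ 1012^2 = 1024144 ≡ 2502
610^128 ≡ 2502^2 = 6260004 ≡ 502
610^256 ≡ 502^2 = 252004 ≡ 483
610^512 ≡ 483^2 = 233289 ≡ 2512
610^1024 ≡ 2512^2 = 6310144 ≡ 1375
1239 = 1024 + 128 + 64 + 16 + 4 + 2 + 1, so 610^1239 ≡ 1375·502·2502·1865·1965·1301·610 ≡ 878 (mod 2593)
1239^2 = 1535121 ≡ 65
1239^4 ≡ 65^2 = 4225 ≡ 1632
1239^8 ≡ 1632^2 = 2663424 ≡ 413
1239^16 ≡ 413^2 = 170569 ≡ 2024
1239^32 ≡ 2024^2 = 4096576 ≡ 2229
1239^64 ≡ 2229^2 = 4968441 ≡ 253
1239^128 ≡ 253^2 = 64009 ≡ 1777
1239^256 ≡ 1777^2 = 3157729 ≡ 2048
1239^512 ≡ 2048^2 = 4194304 ≡ 1423
897 = 512 + 256 + 128 + 1, so 1239^897 ≡ 1423·2048·1777·1239 ≡ 958 (mod 2593)
y^r · r^s ≡ 878·958 = 841124 ≡ 992 (mod 2593)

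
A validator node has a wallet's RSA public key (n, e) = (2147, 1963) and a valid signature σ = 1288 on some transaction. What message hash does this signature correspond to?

σ^2 ≡ 1288^2 = 1658944 ≡ 1460
σ^4 ≡ 1460^2 = 2131600 ≡ 1776
σ^8 ≡ 1776^2 = 3154176 ≡ 233
σ^16 ≡ 233^2 = 54289 ≡ 614
σ^32 ≡ 614^2 = 376996 ≡ 1271
σ^64 ≡ 1271^2 = 1615441 ≡ 897
σ^128 ≡ 897^2 = 804609 ≡ 1631
σ^256 ≡ 1631^2 = 2660161 ≡ 28
σ^512 ≡ 28^2 = 784
σ^1024 ≡ 784^2 = 614656 ≡ 614
1963 = 1024 + 512 + 256 + 128 + 32 + 8 + 2 + 1, so σ^1963 ≡ 614·784·28·1631·1271·233·1460·1288 ≡ 1535 (mod 2147)

1535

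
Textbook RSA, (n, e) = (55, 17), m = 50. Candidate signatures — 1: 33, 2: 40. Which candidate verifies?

2

Candidate 1: 33^2 = 1089 ≡ 44; 33^4 ≡ 44^2 = 1936 ≡ 11; 33^8 ≡ 11^2 = 121 ≡ 11; 33^16 ≡ 11^2 = 121 ≡ 11; 17 = 16 + 1, so 33^17 ≡ 11·33 ≡ 33 (mod 55)
Candidate 2: 40^2 = 1600 ≡ 5; 40^4 ≡ 5^2 = 25; 40^8 ≡ 25^2 = 625 ≡ 20; 40^16 ≡ 20^2 = 400 ≡ 15; 17 = 16 + 1, so 40^17 ≡ 15·40 ≡ 50 (mod 55)
  → matches m = 50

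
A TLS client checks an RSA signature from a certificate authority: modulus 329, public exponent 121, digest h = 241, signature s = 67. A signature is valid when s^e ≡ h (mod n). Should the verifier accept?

reject

s^121 mod 329 = 88
s^121 mod 329 = 88, but h = 241.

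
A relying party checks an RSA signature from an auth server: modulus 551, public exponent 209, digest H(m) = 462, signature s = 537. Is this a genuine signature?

genuine

s^2 ≡ 537^2 = 288369 ≡ 196
s^4 ≡ 196^2 = 38416 ≡ 397
s^8 ≡ 397^2 = 157609 ≡ 23
s^16 ≡ 23^2 = 529
s^32 ≡ 529^2 = 279841 ≡ 484
s^64 ≡ 484^2 = 234256 ≡ 81
s^128 ≡ 81^2 = 6561 ≡ 500
209 = 128 + 64 + 16 + 1, so s^209 ≡ 500·81·529·537 ≡ 462 (mod 551)
462 = H(m), so the signature checks out.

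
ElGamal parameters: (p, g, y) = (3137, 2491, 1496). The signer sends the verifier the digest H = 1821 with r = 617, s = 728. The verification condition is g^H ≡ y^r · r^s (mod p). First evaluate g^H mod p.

1843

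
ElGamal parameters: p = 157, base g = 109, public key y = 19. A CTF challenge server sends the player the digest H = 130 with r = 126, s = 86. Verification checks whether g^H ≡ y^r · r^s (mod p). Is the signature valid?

Left side g^H mod p:
Squares mod 157: 109^1≡109, 109^2≡106, 109^4≡89, 109^8≡71, 109^16≡17, 109^32≡132, 109^64≡154, 109^128≡9
130 = 128 + 2, so 109^130 ≡ 9·106 ≡ 12 (mod 157)
Right side y^r · r^s mod p:
Squares mod 157: 19^1≡19, 19^2≡47, 19^4≡11, 19^8≡121, 19^16≡40, 19^32≡30, 19^64≡115
126 = 64 + 32 + 16 + 8 + 4 + 2, so 19^126 ≡ 115·30·40·121·11·47 ≡ 101 (mod 157)
Squares mod 157: 126^1≡126, 126^2≡19, 126^4≡47, 126^8≡11, 126^16≡121, 126^32≡40, 126^64≡30
86 = 64 + 16 + 4 + 2, so 126^86 ≡ 30·121·47·19 ≡ 11 (mod 157)
101·11 = 1111 ≡ 12 (mod 157)
12 ≡ 12 (mod 157), so the signature is genuine.

valid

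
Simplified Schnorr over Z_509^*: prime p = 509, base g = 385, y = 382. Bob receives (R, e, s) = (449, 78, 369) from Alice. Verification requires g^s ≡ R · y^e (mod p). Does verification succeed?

passes

g^s mod p:
385^2 = 148225 ≡ 106
385^4 ≡ 106^2 = 11236 ≡ 38
385^8 ≡ 38^2 = 1444 ≡ 426
385^16 ≡ 426^2 = 181476 ≡ 272
385^32 ≡ 272^2 = 73984 ≡ 179
385^64 ≡ 179^2 = 32041 ≡ 483
385^128 ≡ 483^2 = 233289 ≡ 167
385^256 ≡ 167^2 = 27889 ≡ 403
369 = 256 + 64 + 32 + 16 + 1, so 385^369 ≡ 403·483·179·272·385 ≡ 450 (mod 509)
R · y^e mod p:
382^2 = 145924 ≡ 350
382^4 ≡ 350^2 = 122500 ≡ 340
382^8 ≡ 340^2 = 115600 ≡ 57
382^16 ≡ 57^2 = 3249 ≡ 195
382^32 ≡ 195^2 = 38025 ≡ 359
382^64 ≡ 359^2 = 128881 ≡ 104
78 = 64 + 8 + 4 + 2, so 382^78 ≡ 104·57·340·350 ≡ 247 (mod 509)
449·247 = 110903 ≡ 450 (mod 509)
450 ≡ 450 (mod 509); signature holds.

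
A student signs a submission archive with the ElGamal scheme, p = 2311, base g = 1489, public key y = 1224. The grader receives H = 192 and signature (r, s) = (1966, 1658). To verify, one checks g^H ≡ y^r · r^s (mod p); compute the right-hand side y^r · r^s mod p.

1871

1224^1966 mod 2311 = 1960
1966^1658 mod 2311 = 1509
y^r · r^s ≡ 1960·1509 = 2957640 ≡ 1871 (mod 2311)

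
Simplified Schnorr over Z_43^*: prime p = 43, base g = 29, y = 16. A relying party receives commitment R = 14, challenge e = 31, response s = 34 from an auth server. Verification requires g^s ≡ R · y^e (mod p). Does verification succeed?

g^s mod p:
29^2 = 841 ≡ 24
29^4 ≡ 24^2 = 576 ≡ 17
29^8 ≡ 17^2 = 289 ≡ 31
29^16 ≡ 31^2 = 961 ≡ 15
29^32 ≡ 15^2 = 225 ≡ 10
34 = 32 + 2, so 29^34 ≡ 10·24 ≡ 25 (mod 43)
R · y^e mod p:
16^2 = 256 ≡ 41
16^4 ≡ 41^2 = 1681 ≡ 4
16^8 ≡ 4^2 = 16
16^16 ≡ 16^2 = 256 ≡ 41
31 = 16 + 8 + 4 + 2 + 1, so 16^31 ≡ 41·16·4·41·16 ≡ 11 (mod 43)
14·11 = 154 ≡ 25 (mod 43)
25 ≡ 25 (mod 43); signature holds.

passes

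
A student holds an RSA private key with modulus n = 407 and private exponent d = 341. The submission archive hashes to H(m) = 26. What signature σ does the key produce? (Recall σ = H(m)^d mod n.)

158

(H(m))^2 ≡ 26^2 = 676 ≡ 269
(H(m))^4 ≡ 269^2 = 72361 ≡ 322
(H(m))^8 ≡ 322^2 = 103684 ≡ 306
(H(m))^16 ≡ 306^2 = 93636 ≡ 26
(H(m))^32 ≡ 26^2 = 676 ≡ 269
(H(m))^64 ≡ 269^2 = 72361 ≡ 322
(H(m))^128 ≡ 322^2 = 103684 ≡ 306
(H(m))^256 ≡ 306^2 = 93636 ≡ 26
341 = 256 + 64 + 16 + 4 + 1, so (H(m))^341 ≡ 26·322·26·322·26 ≡ 158 (mod 407)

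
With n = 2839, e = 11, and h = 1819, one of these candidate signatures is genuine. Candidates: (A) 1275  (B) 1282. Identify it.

Candidate A: 1275^11 mod 2839 = 1819
  → matches h = 1819
Candidate B: 1282^11 mod 2839 = 881

A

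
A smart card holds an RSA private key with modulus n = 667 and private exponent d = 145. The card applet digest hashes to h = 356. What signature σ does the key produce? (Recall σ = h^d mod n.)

h^145 mod 667 = 201

201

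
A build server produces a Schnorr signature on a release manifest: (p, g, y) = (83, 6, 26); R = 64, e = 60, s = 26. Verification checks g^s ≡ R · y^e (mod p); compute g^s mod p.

29

6^2 = 36
6^4 ≡ 36^2 = 1296 ≡ 51
6^8 ≡ 51^2 = 2601 ≡ 28
6^16 ≡ 28^2 = 784 ≡ 37
26 = 16 + 8 + 2, so 6^26 ≡ 37·28·36 ≡ 29 (mod 83)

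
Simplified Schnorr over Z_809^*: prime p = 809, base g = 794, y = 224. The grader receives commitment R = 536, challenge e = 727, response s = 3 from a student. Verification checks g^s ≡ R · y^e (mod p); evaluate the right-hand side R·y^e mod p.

224^2 = 50176 ≡ 18
224^4 ≡ 18^2 = 324
224^8 ≡ 324^2 = 104976 ≡ 615
224^16 ≡ 615^2 = 378225 ≡ 422
224^32 ≡ 422^2 = 178084 ≡ 104
224^64 ≡ 104^2 = 10816 ≡ 299
224^128 ≡ 299^2 = 89401 ≡ 411
224^256 ≡ 411^2 = 168921 ≡ 649
224^512 ≡ 649^2 = 421201 ≡ 521
727 = 512 + 128 + 64 + 16 + 4 + 2 + 1, so 224^727 ≡ 521·411·299·422·324·18·224 ≡ 608 (mod 809)
R · y^e ≡ 536·608 = 325888 ≡ 670 (mod 809)

670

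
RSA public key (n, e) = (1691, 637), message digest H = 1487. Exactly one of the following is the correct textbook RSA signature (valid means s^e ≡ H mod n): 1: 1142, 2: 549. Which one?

Candidate 1: Squares mod 1691: 1142^1≡1142, 1142^2≡403, 1142^4≡73, 1142^8≡256, 1142^16≡1278, 1142^32≡1469, 1142^64≡245, 1142^128≡840, 1142^256≡453, 1142^512≡598; 637 = 512 + 64 + 32 + 16 + 8 + 4 + 1, so 1142^637 ≡ 598·245·1469·1278·256·73·1142 ≡ 204 (mod 1691)
Candidate 2: Squares mod 1691: 549^1≡549, 549^2≡403, 549^4≡73, 549^8≡256, 549^16≡1278, 549^32≡1469, 549^64≡245, 549^128≡840, 549^256≡453, 549^512≡598; 637 = 512 + 64 + 32 + 16 + 8 + 4 + 1, so 549^637 ≡ 598·245·1469·1278·256·73·549 ≡ 1487 (mod 1691)
  → matches H = 1487

2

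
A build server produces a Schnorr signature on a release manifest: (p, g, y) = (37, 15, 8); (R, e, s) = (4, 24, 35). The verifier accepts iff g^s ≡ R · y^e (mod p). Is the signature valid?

invalid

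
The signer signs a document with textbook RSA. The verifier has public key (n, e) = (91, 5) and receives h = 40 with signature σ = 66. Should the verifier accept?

σ^2 ≡ 66^2 = 4356 ≡ 79
σ^4 ≡ 79^2 = 6241 ≡ 53
5 = 4 + 1, so σ^5 ≡ 53·66 ≡ 40 (mod 91)
Since 40 equals the digest 40, verification succeeds.

accept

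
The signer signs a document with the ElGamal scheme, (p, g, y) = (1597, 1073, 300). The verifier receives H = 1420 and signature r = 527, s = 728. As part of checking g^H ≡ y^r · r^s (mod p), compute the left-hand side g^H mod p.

1466

1073^1420 mod 1597 = 1466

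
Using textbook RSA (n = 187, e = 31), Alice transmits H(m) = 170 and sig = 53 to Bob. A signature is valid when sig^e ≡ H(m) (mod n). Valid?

no

Squares mod 187: sig^1≡53, sig^2≡4, sig^4≡16, sig^8≡69, sig^16≡86
31 = 16 + 8 + 4 + 2 + 1, so sig^31 ≡ 86·69·16·4·53 ≡ 9 (mod 187)
The recovered value 9 does not match the digest 170.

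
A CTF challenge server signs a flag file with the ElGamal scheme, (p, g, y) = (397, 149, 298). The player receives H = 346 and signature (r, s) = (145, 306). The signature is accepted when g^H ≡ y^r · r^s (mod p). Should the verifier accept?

reject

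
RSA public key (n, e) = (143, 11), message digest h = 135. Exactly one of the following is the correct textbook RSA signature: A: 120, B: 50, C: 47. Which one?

C

Candidate A: 120^11 mod 143 = 87
Candidate B: 50^11 mod 143 = 6
Candidate C: 47^11 mod 143 = 135
  → matches h = 135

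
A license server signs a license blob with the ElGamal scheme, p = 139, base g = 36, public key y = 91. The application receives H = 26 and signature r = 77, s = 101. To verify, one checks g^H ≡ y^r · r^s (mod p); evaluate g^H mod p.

91

Squares mod 139: 36^1≡36, 36^2≡45, 36^4≡79, 36^8≡125, 36^16≡57
26 = 16 + 8 + 2, so 36^26 ≡ 57·125·45 ≡ 91 (mod 139)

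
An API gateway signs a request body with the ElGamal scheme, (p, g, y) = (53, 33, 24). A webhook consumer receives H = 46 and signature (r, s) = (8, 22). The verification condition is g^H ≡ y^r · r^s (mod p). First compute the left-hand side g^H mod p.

6

33^2 = 1089 ≡ 29
33^4 ≡ 29^2 = 841 ≡ 46
33^8 ≡ 46^2 = 2116 ≡ 49
33^16 ≡ 49^2 = 2401 ≡ 16
33^32 ≡ 16^2 = 256 ≡ 44
46 = 32 + 8 + 4 + 2, so 33^46 ≡ 44·49·46·29 ≡ 6 (mod 53)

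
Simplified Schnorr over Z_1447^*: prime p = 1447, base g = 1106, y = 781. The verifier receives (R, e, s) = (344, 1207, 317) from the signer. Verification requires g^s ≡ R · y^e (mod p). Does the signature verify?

g^s mod p:
Squares mod 1447: 1106^1≡1106, 1106^2≡521, 1106^4≡852, 1106^8≡957, 1106^16≡1345, 1106^32≡275, 1106^64≡381, 1106^128≡461, 1106^256≡1259
317 = 256 + 32 + 16 + 8 + 4 + 1, so 1106^317 ≡ 1259·275·1345·957·852·1106 ≡ 156 (mod 1447)
R · y^e mod p:
Squares mod 1447: 781^1≡781, 781^2≡774, 781^4≡18, 781^8≡324, 781^16≡792, 781^32≡713, 781^64≡472, 781^128≡1393, 781^256≡22, 781^512≡484, 781^1024≡1289
1207 = 1024 + 128 + 32 + 16 + 4 + 2 + 1, so 781^1207 ≡ 1289·1393·713·792·18·774·781 ≡ 623 (mod 1447)
344·623 = 214312 ≡ 156 (mod 1447)
156 ≡ 156 (mod 1447); signature holds.

verifies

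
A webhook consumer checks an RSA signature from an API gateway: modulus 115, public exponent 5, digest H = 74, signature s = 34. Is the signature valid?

valid

s^5 mod 115 = 74
74 = H, so the signature checks out.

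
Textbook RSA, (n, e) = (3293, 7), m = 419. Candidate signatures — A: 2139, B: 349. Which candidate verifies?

Candidate A: Squares mod 3293: 2139^1≡2139, 2139^2≡1344, 2139^4≡1772; 7 = 4 + 2 + 1, so 2139^7 ≡ 1772·1344·2139 ≡ 1742 (mod 3293)
Candidate B: Squares mod 3293: 349^1≡349, 349^2≡3253, 349^4≡1600; 7 = 4 + 2 + 1, so 349^7 ≡ 1600·3253·349 ≡ 419 (mod 3293)
  → matches m = 419

B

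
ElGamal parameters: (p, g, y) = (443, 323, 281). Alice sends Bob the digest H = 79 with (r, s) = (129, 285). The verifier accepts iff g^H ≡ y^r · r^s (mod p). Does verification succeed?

Left side g^H mod p:
Squares mod 443: 323^1≡323, 323^2≡224, 323^4≡117, 323^8≡399, 323^16≡164, 323^32≡316, 323^64≡181
79 = 64 + 8 + 4 + 2 + 1, so 323^79 ≡ 181·399·117·224·323 ≡ 299 (mod 443)
Right side y^r · r^s mod p:
Squares mod 443: 281^1≡281, 281^2≡107, 281^4≡374, 281^8≡331, 281^16≡140, 281^32≡108, 281^64≡146, 281^128≡52
129 = 128 + 1, so 281^129 ≡ 52·281 ≡ 436 (mod 443)
Squares mod 443: 129^1≡129, 129^2≡250, 129^4≡37, 129^8≡40, 129^16≡271, 129^32≡346, 129^64≡106, 129^128≡161, 129^256≡227
285 = 256 + 16 + 8 + 4 + 1, so 129^285 ≡ 227·271·40·37·129 ≡ 337 (mod 443)
436·337 = 146932 ≡ 299 (mod 443)
299 ≡ 299 (mod 443), so the signature is genuine.

passes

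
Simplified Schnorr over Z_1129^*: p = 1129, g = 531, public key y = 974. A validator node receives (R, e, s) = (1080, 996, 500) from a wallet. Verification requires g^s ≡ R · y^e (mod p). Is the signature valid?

g^s mod p:
531^500 mod 1129 = 1076
R · y^e mod p:
974^996 mod 1129 = 1084
1080·1084 = 1170720 ≡ 1076 (mod 1129)
1076 ≡ 1076 (mod 1129); signature holds.

valid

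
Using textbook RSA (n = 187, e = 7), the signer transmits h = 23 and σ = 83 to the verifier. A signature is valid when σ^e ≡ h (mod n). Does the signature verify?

σ^2 ≡ 83^2 = 6889 ≡ 157
σ^4 ≡ 157^2 = 24649 ≡ 152
7 = 4 + 2 + 1, so σ^7 ≡ 152·157·83 ≡ 8 (mod 187)
The recovered value 8 does not match the digest 23.

does not verify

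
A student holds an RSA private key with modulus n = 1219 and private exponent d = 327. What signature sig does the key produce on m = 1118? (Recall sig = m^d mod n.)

999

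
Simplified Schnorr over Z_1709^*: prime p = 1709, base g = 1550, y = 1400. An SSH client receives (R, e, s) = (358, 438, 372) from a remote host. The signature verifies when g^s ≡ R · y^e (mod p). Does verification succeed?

passes

g^s mod p:
Squares mod 1709: 1550^1≡1550, 1550^2≡1355, 1550^4≡559, 1550^8≡1443, 1550^16≡687, 1550^32≡285, 1550^64≡902, 1550^128≡120, 1550^256≡728
372 = 256 + 64 + 32 + 16 + 4, so 1550^372 ≡ 728·902·285·687·559 ≡ 1380 (mod 1709)
R · y^e mod p:
Squares mod 1709: 1400^1≡1400, 1400^2≡1486, 1400^4≡168, 1400^8≡880, 1400^16≡223, 1400^32≡168, 1400^64≡880, 1400^128≡223, 1400^256≡168
438 = 256 + 128 + 32 + 16 + 4 + 2, so 1400^438 ≡ 168·223·168·223·168·1486 ≡ 1541 (mod 1709)
358·1541 = 551678 ≡ 1380 (mod 1709)
1380 ≡ 1380 (mod 1709); signature holds.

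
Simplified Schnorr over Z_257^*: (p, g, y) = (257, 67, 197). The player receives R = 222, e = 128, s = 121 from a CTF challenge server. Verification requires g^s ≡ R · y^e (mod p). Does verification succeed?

fails

g^s mod p:
Squares mod 257: 67^1≡67, 67^2≡120, 67^4≡8, 67^8≡64, 67^16≡241, 67^32≡256, 67^64≡1
121 = 64 + 32 + 16 + 8 + 1, so 67^121 ≡ 1·256·241·64·67 ≡ 246 (mod 257)
R · y^e mod p:
Squares mod 257: 197^1≡197, 197^2≡2, 197^4≡4, 197^8≡16, 197^16≡256, 197^32≡1, 197^64≡1, 197^128≡1
197^128 ≡ 1 (mod 257)
222·1 = 222 ≡ 222 (mod 257)
246 ≠ 222; the check fails.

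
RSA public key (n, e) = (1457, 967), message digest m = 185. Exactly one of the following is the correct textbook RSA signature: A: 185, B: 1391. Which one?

Candidate A: 185^2 = 34225 ≡ 714; 185^4 ≡ 714^2 = 509796 ≡ 1303; 185^8 ≡ 1303^2 = 1697809 ≡ 404; 185^16 ≡ 404^2 = 163216 ≡ 32; 185^32 ≡ 32^2 = 1024; 185^64 ≡ 1024^2 = 1048576 ≡ 993; 185^128 ≡ 993^2 = 986049 ≡ 1117; 185^256 ≡ 1117^2 = 1247689 ≡ 497; 185^512 ≡ 497^2 = 247009 ≡ 776; 967 = 512 + 256 + 128 + 64 + 4 + 2 + 1, so 185^967 ≡ 776·497·1117·993·1303·714·185 ≡ 185 (mod 1457)
  → matches m = 185
Candidate B: 1391^2 = 1934881 ≡ 1442; 1391^4 ≡ 1442^2 = 2079364 ≡ 225; 1391^8 ≡ 225^2 = 50625 ≡ 1087; 1391^16 ≡ 1087^2 = 1181569 ≡ 1399; 1391^32 ≡ 1399^2 = 1957201 ≡ 450; 1391^64 ≡ 450^2 = 202500 ≡ 1434; 1391^128 ≡ 1434^2 = 2056356 ≡ 529; 1391^256 ≡ 529^2 = 279841 ≡ 97; 1391^512 ≡ 97^2 = 9409 ≡ 667; 967 = 512 + 256 + 128 + 64 + 4 + 2 + 1, so 1391^967 ≡ 667·97·529·1434·225·1442·1391 ≡ 263 (mod 1457)

A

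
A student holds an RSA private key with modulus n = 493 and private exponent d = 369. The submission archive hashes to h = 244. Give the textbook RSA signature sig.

244

Squares mod 493: h^1≡244, h^2≡376, h^4≡378, h^8≡407, h^16≡1, h^32≡1, h^64≡1, h^128≡1, h^256≡1
369 = 256 + 64 + 32 + 16 + 1, so h^369 ≡ 1·1·1·1·244 ≡ 244 (mod 493)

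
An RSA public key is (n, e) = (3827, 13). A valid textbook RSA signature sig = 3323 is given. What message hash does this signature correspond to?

sig^2 ≡ 3323^2 = 11042329 ≡ 1434
sig^4 ≡ 1434^2 = 2056356 ≡ 1257
sig^8 ≡ 1257^2 = 1580049 ≡ 3325
13 = 8 + 4 + 1, so sig^13 ≡ 3325·1257·3323 ≡ 3529 (mod 3827)

3529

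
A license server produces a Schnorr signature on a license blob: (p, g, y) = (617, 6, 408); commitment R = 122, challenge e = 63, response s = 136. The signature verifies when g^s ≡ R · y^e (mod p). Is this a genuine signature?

g^s mod p:
6^2 = 36
6^4 ≡ 36^2 = 1296 ≡ 62
6^8 ≡ 62^2 = 3844 ≡ 142
6^16 ≡ 142^2 = 20164 ≡ 420
6^32 ≡ 420^2 = 176400 ≡ 555
6^64 ≡ 555^2 = 308025 ≡ 142
6^128 ≡ 142^2 = 20164 ≡ 420
136 = 128 + 8, so 6^136 ≡ 420·142 ≡ 408 (mod 617)
R · y^e mod p:
408^2 = 166464 ≡ 491
408^4 ≡ 491^2 = 241081 ≡ 451
408^8 ≡ 451^2 = 203401 ≡ 408
408^16 ≡ 408^2 = 166464 ≡ 491
408^32 ≡ 491^2 = 241081 ≡ 451
63 = 32 + 16 + 8 + 4 + 2 + 1, so 408^63 ≡ 451·491·408·451·491·408 ≡ 1 (mod 617)
122·1 = 122 ≡ 122 (mod 617)
408 ≠ 122; the check fails.

forged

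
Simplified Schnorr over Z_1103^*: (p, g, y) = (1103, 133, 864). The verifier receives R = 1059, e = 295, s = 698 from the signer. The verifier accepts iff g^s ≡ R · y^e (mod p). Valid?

no

g^s mod p:
133^2 = 17689 ≡ 41
133^4 ≡ 41^2 = 1681 ≡ 578
133^8 ≡ 578^2 = 334084 ≡ 978
133^16 ≡ 978^2 = 956484 ≡ 183
133^32 ≡ 183^2 = 33489 ≡ 399
133^64 ≡ 399^2 = 159201 ≡ 369
133^128 ≡ 369^2 = 136161 ≡ 492
133^256 ≡ 492^2 = 242064 ≡ 507
133^512 ≡ 507^2 = 257049 ≡ 50
698 = 512 + 128 + 32 + 16 + 8 + 2, so 133^698 ≡ 50·492·399·183·978·41 ≡ 51 (mod 1103)
R · y^e mod p:
864^2 = 746496 ≡ 868
864^4 ≡ 868^2 = 753424 ≡ 75
864^8 ≡ 75^2 = 5625 ≡ 110
864^16 ≡ 110^2 = 12100 ≡ 1070
864^32 ≡ 1070^2 = 1144900 ≡ 1089
864^64 ≡ 1089^2 = 1185921 ≡ 196
864^128 ≡ 196^2 = 38416 ≡ 914
864^256 ≡ 914^2 = 835396 ≡ 425
295 = 256 + 32 + 4 + 2 + 1, so 864^295 ≡ 425·1089·75·868·864 ≡ 994 (mod 1103)
1059·994 = 1052646 ≡ 384 (mod 1103)
51 ≠ 384; the check fails.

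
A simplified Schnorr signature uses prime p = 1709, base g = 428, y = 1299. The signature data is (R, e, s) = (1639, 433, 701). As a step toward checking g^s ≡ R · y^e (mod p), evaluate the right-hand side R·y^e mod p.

Squares mod 1709: 1299^1≡1299, 1299^2≡618, 1299^4≡817, 1299^8≡979, 1299^16≡1401, 1299^32≡869, 1299^64≡1492, 1299^128≡946, 1299^256≡1109
433 = 256 + 128 + 32 + 16 + 1, so 1299^433 ≡ 1109·946·869·1401·1299 ≡ 958 (mod 1709)
R · y^e ≡ 1639·958 = 1570162 ≡ 1300 (mod 1709)

1300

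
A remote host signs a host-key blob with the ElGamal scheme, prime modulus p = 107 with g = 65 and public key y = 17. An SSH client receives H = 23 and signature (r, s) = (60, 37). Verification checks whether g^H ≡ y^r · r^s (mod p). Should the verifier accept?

Left side g^H mod p:
65^2 = 4225 ≡ 52
65^4 ≡ 52^2 = 2704 ≡ 29
65^8 ≡ 29^2 = 841 ≡ 92
65^16 ≡ 92^2 = 8464 ≡ 11
23 = 16 + 4 + 2 + 1, so 65^23 ≡ 11·29·52·65 ≡ 88 (mod 107)
Right side y^r · r^s mod p:
17^2 = 289 ≡ 75
17^4 ≡ 75^2 = 5625 ≡ 61
17^8 ≡ 61^2 = 3721 ≡ 83
17^16 ≡ 83^2 = 6889 ≡ 41
17^32 ≡ 41^2 = 1681 ≡ 76
60 = 32 + 16 + 8 + 4, so 17^60 ≡ 76·41·83·61 ≡ 14 (mod 107)
60^2 = 3600 ≡ 69
60^4 ≡ 69^2 = 4761 ≡ 53
60^8 ≡ 53^2 = 2809 ≡ 27
60^16 ≡ 27^2 = 729 ≡ 87
60^32 ≡ 87^2 = 7569 ≡ 79
37 = 32 + 4 + 1, so 60^37 ≡ 79·53·60 ≡ 91 (mod 107)
14·91 = 1274 ≡ 97 (mod 107)
88 ≠ 97, so verification fails.

reject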